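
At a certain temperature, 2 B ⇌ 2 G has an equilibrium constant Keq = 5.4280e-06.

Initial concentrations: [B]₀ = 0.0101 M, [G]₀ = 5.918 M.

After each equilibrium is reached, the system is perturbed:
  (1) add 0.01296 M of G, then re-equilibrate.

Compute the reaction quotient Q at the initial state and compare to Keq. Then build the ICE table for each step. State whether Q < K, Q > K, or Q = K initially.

Q₀ = 3.4333e+05 vs Keq = 5.4280e-06 ⇒ Q>K, reverse
Step 1:
                    B           G
  init         0.0101       5.918
  Δ             5.904      -5.904
  eq            5.914     0.01378
  solve Keq expr → x = -2.952; check Q = 5.4280e-06
Then add 0.01296 M of G.
Step 2:
                    B           G
  init          5.914     0.02674
  Δ           0.01293    -0.01293
  eq            5.927     0.01381
  solve Keq expr → x = -0.006465; check Q = 5.4280e-06

Q₀ = 3.4333e+05; Q > K (proceeds reverse)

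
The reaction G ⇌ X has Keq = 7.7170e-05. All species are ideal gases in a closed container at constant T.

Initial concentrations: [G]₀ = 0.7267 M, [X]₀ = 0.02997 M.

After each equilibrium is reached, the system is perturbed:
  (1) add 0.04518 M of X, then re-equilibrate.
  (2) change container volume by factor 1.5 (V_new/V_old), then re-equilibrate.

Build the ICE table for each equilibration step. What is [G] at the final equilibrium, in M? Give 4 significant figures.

[G]_eq = 0.5345 M

Q₀ = 0.04124 vs Keq = 7.7170e-05 ⇒ Q>K, reverse
Step 1:
                   G          X
  init        0.7267    0.02997
  Δ          0.02991   -0.02991
  eq          0.7566 5.8388e-05
  solve Keq expr → x = -0.02991; check Q = 7.7170e-05
Then add 0.04518 M of X.
Step 2:
                   G          X
  init        0.7566    0.04524
  Δ          0.04518   -0.04518
  eq          0.8018 6.1874e-05
  solve Keq expr → x = -0.04518; check Q = 7.7170e-05
Then change container volume by factor 1.5 (V_new/V_old).
Step 3:
                   G          X
  init        0.5345 4.1249e-05
  Δ                0          0
  eq          0.5345 4.1249e-05
  solve Keq expr → x = 0; check Q = 7.7170e-05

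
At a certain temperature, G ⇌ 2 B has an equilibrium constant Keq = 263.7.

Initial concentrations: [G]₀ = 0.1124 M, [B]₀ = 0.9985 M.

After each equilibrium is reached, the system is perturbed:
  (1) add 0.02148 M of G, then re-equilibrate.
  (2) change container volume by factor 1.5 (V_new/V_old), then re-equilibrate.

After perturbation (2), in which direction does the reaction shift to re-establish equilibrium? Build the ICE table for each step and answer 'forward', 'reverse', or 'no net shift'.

Q₀ = 8.87 vs Keq = 263.7 ⇒ Q<K, forward
Step 1:
                    G           B
  Initial      0.1124      0.9985
  Change      -0.1068      0.2137
  Equil      0.005572       1.212
  solve Keq expr → x = 0.1068; check Q = 263.7
Then add 0.02148 M of G.
Step 2:
                    G           B
  Initial     0.02705       1.212
  Change     -0.02109     0.04217
  Equil      0.005966       1.254
  solve Keq expr → x = 0.02109; check Q = 263.7
Then change container volume by factor 1.5 (V_new/V_old).
Step 3:
                    G           B
  Initial    0.003978      0.8362
  Change    -0.001309    0.002618
  Equil      0.002668      0.8388
  solve Keq expr → x = 0.001309; check Q = 263.7

Direction: forward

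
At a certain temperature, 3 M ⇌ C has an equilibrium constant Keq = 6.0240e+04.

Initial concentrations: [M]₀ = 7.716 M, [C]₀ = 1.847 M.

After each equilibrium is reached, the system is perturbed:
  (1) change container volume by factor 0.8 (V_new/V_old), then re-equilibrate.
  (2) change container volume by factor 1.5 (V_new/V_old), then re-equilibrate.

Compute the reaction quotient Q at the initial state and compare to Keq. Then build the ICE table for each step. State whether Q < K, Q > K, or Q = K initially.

Q₀ = 0.004021 vs Keq = 6.0240e+04 ⇒ Q<K, forward
Step 1:
                    M           C
  I             7.716       1.847
  C            -7.674       2.558
  E           0.04182       4.405
  solve Keq expr → x = 2.558; check Q = 6.0240e+04
Then change container volume by factor 0.8 (V_new/V_old).
Step 2:
                    M           C
  I           0.05227       5.506
  C         -0.007219    0.002406
  E           0.04505       5.509
  solve Keq expr → x = 0.002406; check Q = 6.0240e+04
Then change container volume by factor 1.5 (V_new/V_old).
Step 3:
                    M           C
  I           0.03004       3.672
  C          0.009311   -0.003104
  E           0.03935       3.669
  solve Keq expr → x = -0.003104; check Q = 6.0240e+04

Q₀ = 0.004021; Q < K (proceeds forward)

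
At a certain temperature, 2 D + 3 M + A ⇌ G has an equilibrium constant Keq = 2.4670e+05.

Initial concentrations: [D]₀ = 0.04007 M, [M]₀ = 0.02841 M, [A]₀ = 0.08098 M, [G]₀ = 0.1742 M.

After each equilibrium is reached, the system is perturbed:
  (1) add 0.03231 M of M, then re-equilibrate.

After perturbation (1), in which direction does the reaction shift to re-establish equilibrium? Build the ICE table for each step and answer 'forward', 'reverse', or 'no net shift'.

Direction: forward

Q₀ = 5.8428e+07 vs Keq = 2.4670e+05 ⇒ Q>K, reverse
Step 1:
                   D          M          A          G
  I          0.04007    0.02841    0.08098     0.1742
  C          0.04409    0.06614    0.02205   -0.02205
  E          0.08416    0.09455      0.103     0.1522
  solve Keq expr → x = -0.02205; check Q = 2.4670e+05
Then add 0.03231 M of M.
Step 2:
                   D          M          A          G
  I          0.08416     0.1269      0.103     0.1522
  C         -0.01221   -0.01832  -0.006106   0.006106
  E          0.07195     0.1085    0.09692     0.1583
  solve Keq expr → x = 0.006106; check Q = 2.4670e+05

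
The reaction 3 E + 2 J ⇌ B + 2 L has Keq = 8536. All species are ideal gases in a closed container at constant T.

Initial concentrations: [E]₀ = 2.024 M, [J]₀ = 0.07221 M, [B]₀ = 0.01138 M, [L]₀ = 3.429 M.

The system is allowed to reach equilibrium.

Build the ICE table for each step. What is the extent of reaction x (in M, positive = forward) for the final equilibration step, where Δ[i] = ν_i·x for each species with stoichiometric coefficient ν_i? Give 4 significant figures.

x = 0.03458 M

Q₀ = 3.095 vs Keq = 8536 ⇒ Q<K, forward
Step 1:
                    E           J           B           L
  Initial       2.024     0.07221     0.01138       3.429
  Change      -0.1037    -0.06916     0.03458     0.06916
  Equil          1.92     0.00305     0.04596       3.498
  solve Keq expr → x = 0.03458; check Q = 8536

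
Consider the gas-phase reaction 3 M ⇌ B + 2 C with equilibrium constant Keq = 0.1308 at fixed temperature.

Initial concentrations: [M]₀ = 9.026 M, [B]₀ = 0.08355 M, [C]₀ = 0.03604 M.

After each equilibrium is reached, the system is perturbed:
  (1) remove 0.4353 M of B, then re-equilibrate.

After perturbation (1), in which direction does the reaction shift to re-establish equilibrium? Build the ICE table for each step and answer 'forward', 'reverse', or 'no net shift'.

Q₀ = 1.4758e-07 vs Keq = 0.1308 ⇒ Q<K, forward
Step 1:
                   M          B          C
  Initial      9.026    0.08355    0.03604
  Change      -4.359      1.453      2.906
  Equil        4.667      1.536      2.942
  solve Keq expr → x = 1.453; check Q = 0.1308
Then remove 0.4353 M of B.
Step 2:
                   M          B          C
  Initial      4.667      1.101      2.942
  Change     -0.2391    0.07968     0.1594
  Equil        4.428      1.181      3.101
  solve Keq expr → x = 0.07968; check Q = 0.1308

Direction: forward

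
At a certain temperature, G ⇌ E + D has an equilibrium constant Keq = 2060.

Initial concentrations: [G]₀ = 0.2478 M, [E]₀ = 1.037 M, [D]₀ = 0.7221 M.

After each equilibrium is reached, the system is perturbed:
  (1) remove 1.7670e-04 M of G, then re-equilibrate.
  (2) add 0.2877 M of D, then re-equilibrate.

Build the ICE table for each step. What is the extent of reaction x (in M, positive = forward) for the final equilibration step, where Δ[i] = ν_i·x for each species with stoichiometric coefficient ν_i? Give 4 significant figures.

x = -1.7911e-04 M

Q₀ = 3.022 vs Keq = 2060 ⇒ Q<K, forward
Step 1:
                  G         E         D
  I          0.2478     1.037    0.7221
  C         -0.2472    0.2472    0.2472
  E       6.0426e-04     1.284    0.9693
  solve Keq expr → x = 0.2472; check Q = 2060
Then remove 1.7670e-04 M of G.
Step 2:
                  G         E         D
  I       4.2756e-04     1.284    0.9693
  C       1.7651e-04 -1.7651e-04 -1.7651e-04
  E       6.0406e-04     1.284    0.9691
  solve Keq expr → x = -1.7651e-04; check Q = 2060
Then add 0.2877 M of D.
Step 3:
                  G         E         D
  I       6.0406e-04     1.284     1.257
  C       1.7911e-04 -1.7911e-04 -1.7911e-04
  E       7.8317e-04     1.284     1.257
  solve Keq expr → x = -1.7911e-04; check Q = 2060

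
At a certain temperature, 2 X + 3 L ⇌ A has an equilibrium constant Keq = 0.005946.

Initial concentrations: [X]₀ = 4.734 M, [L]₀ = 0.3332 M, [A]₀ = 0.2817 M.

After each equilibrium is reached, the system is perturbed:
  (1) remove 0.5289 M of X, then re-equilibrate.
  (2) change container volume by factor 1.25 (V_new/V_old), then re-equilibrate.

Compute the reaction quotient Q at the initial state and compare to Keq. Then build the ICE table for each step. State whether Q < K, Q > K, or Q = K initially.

Q₀ = 0.3398; Q > K (proceeds reverse)

Q₀ = 0.3398 vs Keq = 0.005946 ⇒ Q>K, reverse
Step 1:
                    X           L           A
  I             4.734      0.3332      0.2817
  C             0.359      0.5386     -0.1795
  E             5.093      0.8718      0.1022
  solve Keq expr → x = -0.1795; check Q = 0.005946
Then remove 0.5289 M of X.
Step 2:
                    X           L           A
  I             4.564      0.8718      0.1022
  C           0.02056     0.03084    -0.01028
  E             4.585      0.9026      0.0919
  solve Keq expr → x = -0.01028; check Q = 0.005946
Then change container volume by factor 1.25 (V_new/V_old).
Step 3:
                    X           L           A
  I             3.668      0.7221     0.07352
  C           0.05905     0.08858    -0.02953
  E             3.727      0.8107       0.044
  solve Keq expr → x = -0.02953; check Q = 0.005946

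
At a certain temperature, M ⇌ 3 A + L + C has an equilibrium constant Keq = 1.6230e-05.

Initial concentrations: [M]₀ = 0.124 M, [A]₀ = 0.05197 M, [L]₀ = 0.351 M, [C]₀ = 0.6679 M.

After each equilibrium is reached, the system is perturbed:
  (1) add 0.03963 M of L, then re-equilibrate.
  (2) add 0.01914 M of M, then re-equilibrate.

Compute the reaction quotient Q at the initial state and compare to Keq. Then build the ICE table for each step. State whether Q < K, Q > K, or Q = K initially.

Q₀ = 2.6537e-04 vs Keq = 1.6230e-05 ⇒ Q>K, reverse
Step 1:
                    M           A           L           C
  Initial       0.124     0.05197       0.351      0.6679
  Change      0.01021    -0.03063    -0.01021    -0.01021
  Equil        0.1342     0.02134      0.3408      0.6577
  solve Keq expr → x = -0.01021; check Q = 1.6230e-05
Then add 0.03963 M of L.
Step 2:
                    M           A           L           C
  Initial      0.1342     0.02134      0.3804      0.6577
  Change   2.4951e-04 -7.4852e-04 -2.4951e-04 -2.4951e-04
  Equil        0.1345     0.02059      0.3802      0.6574
  solve Keq expr → x = -2.4951e-04; check Q = 1.6230e-05
Then add 0.01914 M of M.
Step 3:
                    M           A           L           C
  Initial      0.1536     0.02059      0.3802      0.6574
  Change  -3.0361e-04  9.1082e-04  3.0361e-04  3.0361e-04
  Equil        0.1533      0.0215      0.3805      0.6577
  solve Keq expr → x = 3.0361e-04; check Q = 1.6230e-05

Q₀ = 2.6537e-04; Q > K (proceeds reverse)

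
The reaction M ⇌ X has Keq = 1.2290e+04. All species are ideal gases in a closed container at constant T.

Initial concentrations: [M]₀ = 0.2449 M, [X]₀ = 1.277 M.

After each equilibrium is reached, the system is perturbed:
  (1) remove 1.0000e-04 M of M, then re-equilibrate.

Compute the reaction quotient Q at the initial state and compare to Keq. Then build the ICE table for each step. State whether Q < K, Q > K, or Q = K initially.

Q₀ = 5.214; Q < K (proceeds forward)

Q₀ = 5.214 vs Keq = 1.2290e+04 ⇒ Q<K, forward
Step 1:
                   M          X
  Initial     0.2449      1.277
  Change     -0.2448     0.2448
  Equil   1.2382e-04      1.522
  solve Keq expr → x = 0.2448; check Q = 1.2290e+04
Then remove 1.0000e-04 M of M.
Step 2:
                   M          X
  Initial 2.3822e-05      1.522
  Change  9.9992e-05 -9.9992e-05
  Equil   1.2381e-04      1.522
  solve Keq expr → x = -9.9992e-05; check Q = 1.2290e+04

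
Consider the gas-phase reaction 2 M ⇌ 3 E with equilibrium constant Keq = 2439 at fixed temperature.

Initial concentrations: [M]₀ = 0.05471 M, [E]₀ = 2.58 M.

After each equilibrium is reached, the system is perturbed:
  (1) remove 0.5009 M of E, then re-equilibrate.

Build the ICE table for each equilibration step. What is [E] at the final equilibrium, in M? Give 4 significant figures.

[E]_eq = 2.071 M

Q₀ = 5738 vs Keq = 2439 ⇒ Q>K, reverse
Step 1:
                    M           E
  init        0.05471        2.58
  Δ           0.02722    -0.04083
  eq          0.08193       2.539
  solve Keq expr → x = -0.01361; check Q = 2439
Then remove 0.5009 M of E.
Step 2:
                    M           E
  init        0.08193       2.038
  Δ          -0.02159     0.03239
  eq          0.06033       2.071
  solve Keq expr → x = 0.0108; check Q = 2439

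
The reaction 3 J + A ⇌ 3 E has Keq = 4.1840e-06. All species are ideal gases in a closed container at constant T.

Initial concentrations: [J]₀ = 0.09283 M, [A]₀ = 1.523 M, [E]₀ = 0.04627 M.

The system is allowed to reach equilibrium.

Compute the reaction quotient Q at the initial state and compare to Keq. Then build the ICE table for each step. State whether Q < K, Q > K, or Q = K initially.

Q₀ = 0.08131; Q > K (proceeds reverse)

Q₀ = 0.08131 vs Keq = 4.1840e-06 ⇒ Q>K, reverse
Step 1:
                  J         A         E
  Initial   0.09283     1.523   0.04627
  Change    0.04373   0.01458  -0.04373
  Equil      0.1366     1.538   0.00254
  solve Keq expr → x = -0.01458; check Q = 4.1840e-06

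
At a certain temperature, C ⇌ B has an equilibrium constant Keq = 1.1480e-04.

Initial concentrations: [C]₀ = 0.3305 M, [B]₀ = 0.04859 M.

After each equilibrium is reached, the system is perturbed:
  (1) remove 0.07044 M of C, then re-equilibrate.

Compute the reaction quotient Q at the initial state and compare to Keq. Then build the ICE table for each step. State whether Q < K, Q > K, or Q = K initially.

Q₀ = 0.147; Q > K (proceeds reverse)

Q₀ = 0.147 vs Keq = 1.1480e-04 ⇒ Q>K, reverse
Step 1:
                  C         B
  init       0.3305   0.04859
  Δ         0.04855  -0.04855
  eq          0.379 4.3515e-05
  solve Keq expr → x = -0.04855; check Q = 1.1480e-04
Then remove 0.07044 M of C.
Step 2:
                  C         B
  init       0.3086 4.3515e-05
  Δ       8.0856e-06 -8.0856e-06
  eq         0.3086 3.5429e-05
  solve Keq expr → x = -8.0856e-06; check Q = 1.1480e-04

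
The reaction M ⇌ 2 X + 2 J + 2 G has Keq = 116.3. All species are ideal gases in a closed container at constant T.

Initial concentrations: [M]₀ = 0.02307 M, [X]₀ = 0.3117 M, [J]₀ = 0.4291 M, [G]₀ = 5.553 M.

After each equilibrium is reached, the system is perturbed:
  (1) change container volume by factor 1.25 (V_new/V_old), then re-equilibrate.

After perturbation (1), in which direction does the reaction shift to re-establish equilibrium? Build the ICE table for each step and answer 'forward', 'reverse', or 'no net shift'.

Direction: forward

Q₀ = 23.91 vs Keq = 116.3 ⇒ Q<K, forward
Step 1:
                    M           X           J           G
  Initial     0.02307      0.3117      0.4291       5.553
  Change     -0.01629     0.03258     0.03258     0.03258
  Equil      0.006778      0.3443      0.4617       5.586
  solve Keq expr → x = 0.01629; check Q = 116.3
Then change container volume by factor 1.25 (V_new/V_old).
Step 2:
                    M           X           J           G
  Initial    0.005422      0.2754      0.3693       4.468
  Change    -0.003478    0.006955    0.006955    0.006955
  Equil      0.001945      0.2824      0.3763       4.475
  solve Keq expr → x = 0.003478; check Q = 116.3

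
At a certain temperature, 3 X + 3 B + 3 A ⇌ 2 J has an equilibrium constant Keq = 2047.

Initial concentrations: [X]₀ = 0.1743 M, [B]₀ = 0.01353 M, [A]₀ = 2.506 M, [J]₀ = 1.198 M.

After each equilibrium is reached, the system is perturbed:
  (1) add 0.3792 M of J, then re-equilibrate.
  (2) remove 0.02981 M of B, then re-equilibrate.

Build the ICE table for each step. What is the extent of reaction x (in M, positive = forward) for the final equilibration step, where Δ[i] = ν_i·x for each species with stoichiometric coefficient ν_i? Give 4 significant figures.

x = -0.006584 M

Q₀ = 6.9532e+06 vs Keq = 2047 ⇒ Q>K, reverse
Step 1:
                   X          B          A          J
  Initial     0.1743    0.01353      2.506      1.198
  Change       0.104      0.104      0.104   -0.06934
  Equil       0.2783     0.1175       2.61      1.129
  solve Keq expr → x = -0.03467; check Q = 2047
Then add 0.3792 M of J.
Step 2:
                   X          B          A          J
  Initial     0.2783     0.1175       2.61      1.508
  Change     0.01589    0.01589    0.01589   -0.01059
  Equil       0.2942     0.1334      2.626      1.497
  solve Keq expr → x = -0.005297; check Q = 2047
Then remove 0.02981 M of B.
Step 3:
                   X          B          A          J
  Initial     0.2942     0.1036      2.626      1.497
  Change     0.01975    0.01975    0.01975   -0.01317
  Equil        0.314     0.1234      2.646      1.484
  solve Keq expr → x = -0.006584; check Q = 2047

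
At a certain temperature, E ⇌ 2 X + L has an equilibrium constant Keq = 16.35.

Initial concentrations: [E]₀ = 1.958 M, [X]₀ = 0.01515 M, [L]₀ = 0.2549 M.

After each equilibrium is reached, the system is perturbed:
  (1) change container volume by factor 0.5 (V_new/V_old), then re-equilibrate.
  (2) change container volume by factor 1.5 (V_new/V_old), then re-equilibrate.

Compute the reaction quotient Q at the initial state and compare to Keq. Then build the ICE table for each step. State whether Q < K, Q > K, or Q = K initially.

Q₀ = 2.9880e-05 vs Keq = 16.35 ⇒ Q<K, forward
Step 1:
                    E           X           L
  Initial       1.958     0.01515      0.2549
  Change       -1.303       2.606       1.303
  Equil        0.6549       2.621       1.558
  solve Keq expr → x = 1.303; check Q = 16.35
Then change container volume by factor 0.5 (V_new/V_old).
Step 2:
                    E           X           L
  Initial        1.31       5.243       3.116
  Change        0.742      -1.484      -0.742
  Equil         2.052       3.759       2.374
  solve Keq expr → x = -0.742; check Q = 16.35
Then change container volume by factor 1.5 (V_new/V_old).
Step 3:
                    E           X           L
  Initial       1.368       2.506       1.583
  Change      -0.2857      0.5713      0.2857
  Equil         1.082       3.077       1.868
  solve Keq expr → x = 0.2857; check Q = 16.35

Q₀ = 2.9880e-05; Q < K (proceeds forward)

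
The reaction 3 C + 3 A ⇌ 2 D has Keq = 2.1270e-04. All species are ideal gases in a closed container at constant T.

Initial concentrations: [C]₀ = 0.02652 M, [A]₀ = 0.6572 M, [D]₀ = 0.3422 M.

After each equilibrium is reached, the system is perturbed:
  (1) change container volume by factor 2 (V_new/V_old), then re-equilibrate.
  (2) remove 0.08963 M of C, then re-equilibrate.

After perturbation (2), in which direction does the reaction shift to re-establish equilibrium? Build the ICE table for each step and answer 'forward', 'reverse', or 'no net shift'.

Q₀ = 2.2118e+04 vs Keq = 2.1270e-04 ⇒ Q>K, reverse
Step 1:
                   C          A          D
  init       0.02652     0.6572     0.3422
  Δ           0.5028     0.5028    -0.3352
  eq          0.5293       1.16   0.007016
  solve Keq expr → x = -0.1676; check Q = 2.1270e-04
Then change container volume by factor 2 (V_new/V_old).
Step 2:
                   C          A          D
  init        0.2646       0.58   0.003508
  Δ         0.003904   0.003904  -0.002603
  eq          0.2686     0.5839 9.0557e-04
  solve Keq expr → x = -0.001301; check Q = 2.1270e-04
Then remove 0.08963 M of C.
Step 3:
                   C          A          D
  init        0.1789     0.5839 9.0557e-04
  Δ       6.1468e-04 6.1468e-04 -4.0979e-04
  eq          0.1795     0.5845 4.9579e-04
  solve Keq expr → x = -2.0489e-04; check Q = 2.1270e-04

Direction: reverse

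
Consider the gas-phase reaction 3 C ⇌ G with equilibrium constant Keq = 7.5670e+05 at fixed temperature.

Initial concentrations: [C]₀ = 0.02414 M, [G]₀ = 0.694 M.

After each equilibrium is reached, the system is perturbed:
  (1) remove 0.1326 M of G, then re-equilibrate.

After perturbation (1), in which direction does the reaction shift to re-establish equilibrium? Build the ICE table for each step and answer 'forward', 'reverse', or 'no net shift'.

Q₀ = 4.9334e+04 vs Keq = 7.5670e+05 ⇒ Q<K, forward
Step 1:
                   C          G
  I          0.02414      0.694
  C          -0.0144   0.004801
  E         0.009738     0.6988
  solve Keq expr → x = 0.004801; check Q = 7.5670e+05
Then remove 0.1326 M of G.
Step 2:
                   C          G
  I         0.009738     0.5662
  C       -6.5845e-04 2.1948e-04
  E          0.00908     0.5664
  solve Keq expr → x = 2.1948e-04; check Q = 7.5670e+05

Direction: forward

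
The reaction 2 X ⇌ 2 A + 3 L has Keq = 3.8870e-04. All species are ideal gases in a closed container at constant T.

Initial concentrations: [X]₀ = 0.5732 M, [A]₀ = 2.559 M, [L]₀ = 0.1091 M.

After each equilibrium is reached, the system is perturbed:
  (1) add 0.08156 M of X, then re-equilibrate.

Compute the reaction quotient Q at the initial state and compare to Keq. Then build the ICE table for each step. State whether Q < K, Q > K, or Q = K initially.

Q₀ = 0.02588 vs Keq = 3.8870e-04 ⇒ Q>K, reverse
Step 1:
                    X           A           L
  init         0.5732       2.559      0.1091
  Δ           0.05342    -0.05342    -0.08013
  eq           0.6266       2.506     0.02897
  solve Keq expr → x = -0.02671; check Q = 3.8870e-04
Then add 0.08156 M of X.
Step 2:
                    X           A           L
  init         0.7082       2.506     0.02897
  Δ         -0.001601    0.001601    0.002401
  eq           0.7066       2.507     0.03137
  solve Keq expr → x = 8.0046e-04; check Q = 3.8870e-04

Q₀ = 0.02588; Q > K (proceeds reverse)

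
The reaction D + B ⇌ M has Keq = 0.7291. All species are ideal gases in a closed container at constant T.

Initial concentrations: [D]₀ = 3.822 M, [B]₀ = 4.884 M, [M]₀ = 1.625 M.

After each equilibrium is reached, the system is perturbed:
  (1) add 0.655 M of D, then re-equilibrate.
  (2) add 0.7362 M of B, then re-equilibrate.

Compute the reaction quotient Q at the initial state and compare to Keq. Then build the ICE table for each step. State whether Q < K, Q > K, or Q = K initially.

Q₀ = 0.08705; Q < K (proceeds forward)

Q₀ = 0.08705 vs Keq = 0.7291 ⇒ Q<K, forward
Step 1:
                    D           B           M
  init          3.822       4.884       1.625
  Δ            -2.047      -2.047       2.047
  eq            1.775       2.837       3.672
  solve Keq expr → x = 2.047; check Q = 0.7291
Then add 0.655 M of D.
Step 2:
                    D           B           M
  init           2.43       2.837       3.672
  Δ           -0.2928     -0.2928      0.2928
  eq            2.137       2.544       3.965
  solve Keq expr → x = 0.2928; check Q = 0.7291
Then add 0.7362 M of B.
Step 3:
                    D           B           M
  init          2.137        3.28       3.965
  Δ           -0.2403     -0.2403      0.2403
  eq            1.897        3.04       4.205
  solve Keq expr → x = 0.2403; check Q = 0.7291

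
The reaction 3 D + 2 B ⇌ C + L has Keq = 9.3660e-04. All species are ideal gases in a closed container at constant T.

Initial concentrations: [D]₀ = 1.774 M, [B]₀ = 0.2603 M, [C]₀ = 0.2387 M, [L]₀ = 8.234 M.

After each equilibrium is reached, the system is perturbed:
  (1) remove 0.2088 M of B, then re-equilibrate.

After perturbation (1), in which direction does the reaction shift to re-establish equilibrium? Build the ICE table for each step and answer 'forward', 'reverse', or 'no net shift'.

Direction: reverse

Q₀ = 5.196 vs Keq = 9.3660e-04 ⇒ Q>K, reverse
Step 1:
                   D          B          C          L
  I            1.774     0.2603     0.2387      8.234
  C           0.7132     0.4754    -0.2377    -0.2377
  E            2.487     0.7357 9.7554e-04      7.996
  solve Keq expr → x = -0.2377; check Q = 9.3660e-04
Then remove 0.2088 M of B.
Step 2:
                   D          B          C          L
  I            2.487     0.5269 9.7554e-04      7.996
  C         0.001417 9.4489e-04 -4.7245e-04 -4.7245e-04
  E            2.489     0.5279 5.0309e-04      7.996
  solve Keq expr → x = -4.7245e-04; check Q = 9.3660e-04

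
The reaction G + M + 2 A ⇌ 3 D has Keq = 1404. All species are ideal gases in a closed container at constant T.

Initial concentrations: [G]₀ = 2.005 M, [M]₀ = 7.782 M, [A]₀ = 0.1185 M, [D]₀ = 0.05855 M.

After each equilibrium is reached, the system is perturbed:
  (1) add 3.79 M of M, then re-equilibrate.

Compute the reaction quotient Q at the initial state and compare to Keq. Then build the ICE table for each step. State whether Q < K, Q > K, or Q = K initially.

Q₀ = 9.1609e-04; Q < K (proceeds forward)

Q₀ = 9.1609e-04 vs Keq = 1404 ⇒ Q<K, forward
Step 1:
                    G           M           A           D
  I             2.005       7.782      0.1185     0.05855
  C          -0.05886    -0.05886     -0.1177      0.1766
  E             1.946       7.723  7.8483e-04      0.2351
  solve Keq expr → x = 0.05886; check Q = 1404
Then add 3.79 M of M.
Step 2:
                    G           M           A           D
  I             1.946       11.51  7.8483e-04      0.2351
  C       -7.0574e-05 -7.0574e-05 -1.4115e-04  2.1172e-04
  E             1.946       11.51  6.4368e-04      0.2353
  solve Keq expr → x = 7.0574e-05; check Q = 1404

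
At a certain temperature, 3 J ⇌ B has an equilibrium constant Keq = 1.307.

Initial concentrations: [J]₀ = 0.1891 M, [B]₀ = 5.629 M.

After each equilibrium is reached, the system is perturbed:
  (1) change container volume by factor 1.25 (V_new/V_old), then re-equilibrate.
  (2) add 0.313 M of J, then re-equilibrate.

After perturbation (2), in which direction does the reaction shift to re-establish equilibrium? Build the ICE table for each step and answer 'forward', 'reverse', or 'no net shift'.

Q₀ = 832.4 vs Keq = 1.307 ⇒ Q>K, reverse
Step 1:
                   J          B
  Initial     0.1891      5.629
  Change       1.392     -0.464
  Equil        1.581      5.165
  solve Keq expr → x = -0.464; check Q = 1.307
Then change container volume by factor 1.25 (V_new/V_old).
Step 2:
                   J          B
  Initial      1.265      4.132
  Change      0.1951   -0.06504
  Equil         1.46      4.067
  solve Keq expr → x = -0.06504; check Q = 1.307
Then add 0.313 M of J.
Step 3:
                   J          B
  Initial      1.773      4.067
  Change     -0.3011     0.1004
  Equil        1.472      4.167
  solve Keq expr → x = 0.1004; check Q = 1.307

Direction: forward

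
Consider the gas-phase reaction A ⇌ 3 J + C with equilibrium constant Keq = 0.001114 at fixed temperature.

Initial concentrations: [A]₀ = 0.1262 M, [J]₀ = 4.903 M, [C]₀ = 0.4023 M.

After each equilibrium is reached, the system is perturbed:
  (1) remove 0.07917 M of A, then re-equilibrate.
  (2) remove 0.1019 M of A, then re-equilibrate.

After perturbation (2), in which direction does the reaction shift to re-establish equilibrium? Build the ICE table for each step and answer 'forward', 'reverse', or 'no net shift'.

Q₀ = 375.7 vs Keq = 0.001114 ⇒ Q>K, reverse
Step 1:
                   A          J          C
  I           0.1262      4.903     0.4023
  C           0.4023     -1.207    -0.4023
  E           0.5285      3.696 1.1659e-05
  solve Keq expr → x = -0.4023; check Q = 0.001114
Then remove 0.07917 M of A.
Step 2:
                   A          J          C
  I           0.4493      3.696 1.1659e-05
  C       1.7466e-06 -5.2397e-06 -1.7466e-06
  E           0.4493      3.696 9.9129e-06
  solve Keq expr → x = -1.7466e-06; check Q = 0.001114
Then remove 0.1019 M of A.
Step 3:
                   A          J          C
  I           0.3474      3.696 9.9129e-06
  C       2.2480e-06 -6.7441e-06 -2.2480e-06
  E           0.3474      3.696 7.6649e-06
  solve Keq expr → x = -2.2480e-06; check Q = 0.001114

Direction: reverse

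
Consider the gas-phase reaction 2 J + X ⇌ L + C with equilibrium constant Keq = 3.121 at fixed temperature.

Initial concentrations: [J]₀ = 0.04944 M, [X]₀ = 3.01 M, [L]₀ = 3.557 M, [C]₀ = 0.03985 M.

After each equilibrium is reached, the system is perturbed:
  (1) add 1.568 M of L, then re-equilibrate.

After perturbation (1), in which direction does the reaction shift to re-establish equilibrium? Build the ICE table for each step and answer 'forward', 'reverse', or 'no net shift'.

Q₀ = 19.27 vs Keq = 3.121 ⇒ Q>K, reverse
Step 1:
                    J           X           L           C
  init        0.04944        3.01       3.557     0.03985
  Δ           0.03843     0.01922    -0.01922    -0.01922
  eq          0.08787       3.029       3.538     0.02063
  solve Keq expr → x = -0.01922; check Q = 3.121
Then add 1.568 M of L.
Step 2:
                    J           X           L           C
  init        0.08787       3.029       5.106     0.02063
  Δ           0.00751    0.003755   -0.003755   -0.003755
  eq          0.09538       3.033       5.102     0.01688
  solve Keq expr → x = -0.003755; check Q = 3.121

Direction: reverse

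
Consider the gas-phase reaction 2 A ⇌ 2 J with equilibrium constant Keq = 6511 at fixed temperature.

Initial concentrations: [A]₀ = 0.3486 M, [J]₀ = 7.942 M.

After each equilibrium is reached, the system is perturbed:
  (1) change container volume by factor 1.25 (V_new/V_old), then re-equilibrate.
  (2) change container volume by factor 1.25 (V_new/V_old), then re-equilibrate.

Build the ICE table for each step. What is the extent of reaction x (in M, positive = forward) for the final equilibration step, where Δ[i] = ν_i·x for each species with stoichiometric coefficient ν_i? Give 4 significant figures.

x = 0 M

Q₀ = 519 vs Keq = 6511 ⇒ Q<K, forward
Step 1:
                   A          J
  Initial     0.3486      7.942
  Change     -0.2471     0.2471
  Equil       0.1015      8.189
  solve Keq expr → x = 0.1236; check Q = 6511
Then change container volume by factor 1.25 (V_new/V_old).
Step 2:
                   A          J
  Initial    0.08119      6.551
  Change           0          0
  Equil      0.08119      6.551
  solve Keq expr → x = 0; check Q = 6511
Then change container volume by factor 1.25 (V_new/V_old).
Step 3:
                   A          J
  Initial    0.06495      5.241
  Change           0          0
  Equil      0.06495      5.241
  solve Keq expr → x = 0; check Q = 6511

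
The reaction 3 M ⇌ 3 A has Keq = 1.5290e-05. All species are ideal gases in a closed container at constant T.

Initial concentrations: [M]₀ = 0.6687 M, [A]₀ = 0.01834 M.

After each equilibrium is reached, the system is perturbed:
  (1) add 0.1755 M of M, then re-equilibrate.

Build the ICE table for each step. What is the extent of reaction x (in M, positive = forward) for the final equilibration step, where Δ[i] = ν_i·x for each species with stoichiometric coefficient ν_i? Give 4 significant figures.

x = 0.001417 M

Q₀ = 2.0630e-05 vs Keq = 1.5290e-05 ⇒ Q>K, reverse
Step 1:
                    M           A
  init         0.6687     0.01834
  Δ          0.001701   -0.001701
  eq           0.6704     0.01664
  solve Keq expr → x = -5.6688e-04; check Q = 1.5290e-05
Then add 0.1755 M of M.
Step 2:
                    M           A
  init         0.8459     0.01664
  Δ          -0.00425     0.00425
  eq           0.8417     0.02089
  solve Keq expr → x = 0.001417; check Q = 1.5290e-05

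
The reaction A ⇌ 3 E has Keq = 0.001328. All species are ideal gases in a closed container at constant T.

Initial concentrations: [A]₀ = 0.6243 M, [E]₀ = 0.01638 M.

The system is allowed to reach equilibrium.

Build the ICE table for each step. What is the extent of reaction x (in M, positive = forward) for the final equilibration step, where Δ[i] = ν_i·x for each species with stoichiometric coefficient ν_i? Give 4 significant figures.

Q₀ = 7.0396e-06 vs Keq = 0.001328 ⇒ Q<K, forward
Step 1:
                    A           E
  I            0.6243     0.01638
  C          -0.02542     0.07627
  E            0.5989     0.09265
  solve Keq expr → x = 0.02542; check Q = 0.001328

x = 0.02542 M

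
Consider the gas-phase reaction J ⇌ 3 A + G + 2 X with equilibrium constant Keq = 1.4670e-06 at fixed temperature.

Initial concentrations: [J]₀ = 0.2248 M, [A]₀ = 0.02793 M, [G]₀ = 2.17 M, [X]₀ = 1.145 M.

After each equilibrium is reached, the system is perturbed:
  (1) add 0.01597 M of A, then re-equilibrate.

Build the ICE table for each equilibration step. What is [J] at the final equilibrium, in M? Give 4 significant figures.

Q₀ = 2.7573e-04 vs Keq = 1.4670e-06 ⇒ Q>K, reverse
Step 1:
                    J           A           G           X
  I            0.2248     0.02793        2.17       1.145
  C           0.00765    -0.02295    -0.00765     -0.0153
  E            0.2324    0.004981       2.162        1.13
  solve Keq expr → x = -0.00765; check Q = 1.4670e-06
Then add 0.01597 M of A.
Step 2:
                    J           A           G           X
  I            0.2324     0.02095       2.162        1.13
  C          0.005299     -0.0159   -0.005299     -0.0106
  E            0.2377    0.005054       2.157       1.119
  solve Keq expr → x = -0.005299; check Q = 1.4670e-06

[J]_eq = 0.2377 M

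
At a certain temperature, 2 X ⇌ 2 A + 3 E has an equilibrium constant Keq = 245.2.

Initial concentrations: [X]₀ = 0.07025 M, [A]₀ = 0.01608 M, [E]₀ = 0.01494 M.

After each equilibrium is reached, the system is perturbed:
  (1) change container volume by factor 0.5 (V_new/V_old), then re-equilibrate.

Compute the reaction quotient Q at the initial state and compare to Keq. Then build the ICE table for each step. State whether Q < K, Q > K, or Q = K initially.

Q₀ = 1.7472e-07 vs Keq = 245.2 ⇒ Q<K, forward
Step 1:
                  X         A         E
  I         0.07025   0.01608   0.01494
  C        -0.07002   0.07002     0.105
  E       2.2849e-04    0.0861      0.12
  solve Keq expr → x = 0.03501; check Q = 245.2
Then change container volume by factor 0.5 (V_new/V_old).
Step 2:
                  X         A         E
  I       4.5698e-04    0.1722    0.2399
  C       8.1954e-04 -8.1954e-04 -0.001229
  E        0.001277    0.1714    0.2387
  solve Keq expr → x = -4.0977e-04; check Q = 245.2

Q₀ = 1.7472e-07; Q < K (proceeds forward)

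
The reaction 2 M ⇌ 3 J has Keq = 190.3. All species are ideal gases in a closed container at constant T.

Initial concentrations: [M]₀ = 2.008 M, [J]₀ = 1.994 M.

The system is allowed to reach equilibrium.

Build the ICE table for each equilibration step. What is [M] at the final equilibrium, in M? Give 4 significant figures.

Q₀ = 1.966 vs Keq = 190.3 ⇒ Q<K, forward
Step 1:
                  M         J
  I           2.008     1.994
  C          -1.406     2.108
  E          0.6024     4.102
  solve Keq expr → x = 0.7028; check Q = 190.3

[M]_eq = 0.6024 M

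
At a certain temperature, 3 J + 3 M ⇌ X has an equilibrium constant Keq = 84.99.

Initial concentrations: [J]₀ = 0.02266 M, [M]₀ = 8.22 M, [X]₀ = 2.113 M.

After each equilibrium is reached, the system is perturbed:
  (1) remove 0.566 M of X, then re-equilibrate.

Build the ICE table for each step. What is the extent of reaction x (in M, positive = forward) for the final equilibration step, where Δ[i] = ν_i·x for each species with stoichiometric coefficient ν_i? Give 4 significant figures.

Q₀ = 327 vs Keq = 84.99 ⇒ Q>K, reverse
Step 1:
                  J         M         X
  I         0.02266      8.22     2.113
  C         0.01277   0.01277 -0.004256
  E         0.03543     8.233     2.109
  solve Keq expr → x = -0.004256; check Q = 84.99
Then remove 0.566 M of X.
Step 2:
                  J         M         X
  I         0.03543     8.233     1.543
  C       -0.003483 -0.003483  0.001161
  E         0.03194     8.229     1.544
  solve Keq expr → x = 0.001161; check Q = 84.99

x = 0.001161 M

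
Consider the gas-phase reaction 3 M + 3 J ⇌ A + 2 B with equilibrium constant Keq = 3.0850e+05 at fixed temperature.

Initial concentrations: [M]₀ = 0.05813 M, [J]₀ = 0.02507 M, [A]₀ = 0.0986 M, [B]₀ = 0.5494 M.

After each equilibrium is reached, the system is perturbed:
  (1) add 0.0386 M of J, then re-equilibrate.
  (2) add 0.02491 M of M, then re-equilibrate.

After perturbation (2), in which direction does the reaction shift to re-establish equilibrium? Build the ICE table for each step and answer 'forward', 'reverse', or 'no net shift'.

Direction: forward

Q₀ = 9.6159e+06 vs Keq = 3.0850e+05 ⇒ Q>K, reverse
Step 1:
                   M          J          A          B
  init       0.05813    0.02507     0.0986     0.5494
  Δ           0.0264     0.0264  -0.008799    -0.0176
  eq         0.08453    0.05147     0.0898     0.5318
  solve Keq expr → x = -0.008799; check Q = 3.0850e+05
Then add 0.0386 M of J.
Step 2:
                   M          J          A          B
  init       0.08453    0.09007     0.0898     0.5318
  Δ         -0.01994   -0.01994   0.006647    0.01329
  eq         0.06458    0.07012    0.09645     0.5451
  solve Keq expr → x = 0.006647; check Q = 3.0850e+05
Then add 0.02491 M of M.
Step 3:
                   M          J          A          B
  init       0.08949    0.07012    0.09645     0.5451
  Δ          -0.0111    -0.0111   0.003699   0.007398
  eq          0.0784    0.05903     0.1001     0.5525
  solve Keq expr → x = 0.003699; check Q = 3.0850e+05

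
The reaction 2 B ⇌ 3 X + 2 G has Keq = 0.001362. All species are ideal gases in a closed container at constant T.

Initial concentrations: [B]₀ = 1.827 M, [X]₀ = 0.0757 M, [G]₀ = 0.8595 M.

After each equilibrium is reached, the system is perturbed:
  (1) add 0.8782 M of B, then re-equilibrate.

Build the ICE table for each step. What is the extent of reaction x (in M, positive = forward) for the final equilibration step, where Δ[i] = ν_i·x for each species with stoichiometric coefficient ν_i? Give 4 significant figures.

Q₀ = 9.6007e-05 vs Keq = 0.001362 ⇒ Q<K, forward
Step 1:
                  B         X         G
  init        1.827    0.0757    0.8595
  Δ        -0.06334   0.09501   0.06334
  eq          1.764    0.1707    0.9228
  solve Keq expr → x = 0.03167; check Q = 0.001362
Then add 0.8782 M of B.
Step 2:
                  B         X         G
  init        2.642    0.1707    0.9228
  Δ        -0.03082   0.04623   0.03082
  eq          2.611    0.2169    0.9537
  solve Keq expr → x = 0.01541; check Q = 0.001362

x = 0.01541 M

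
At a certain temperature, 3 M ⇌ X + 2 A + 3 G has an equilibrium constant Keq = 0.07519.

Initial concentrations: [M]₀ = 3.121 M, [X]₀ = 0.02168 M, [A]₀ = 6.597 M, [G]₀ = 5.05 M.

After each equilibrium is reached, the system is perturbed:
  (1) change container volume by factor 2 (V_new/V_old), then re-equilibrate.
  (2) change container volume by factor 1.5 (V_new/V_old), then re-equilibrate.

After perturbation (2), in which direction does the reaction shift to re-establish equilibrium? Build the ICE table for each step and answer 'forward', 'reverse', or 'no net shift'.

Q₀ = 3.997 vs Keq = 0.07519 ⇒ Q>K, reverse
Step 1:
                   M          X          A          G
  I            3.121    0.02168      6.597       5.05
  C          0.06367   -0.02122   -0.04245   -0.06367
  E            3.185 4.5596e-04      6.555      4.986
  solve Keq expr → x = -0.02122; check Q = 0.07519
Then change container volume by factor 2 (V_new/V_old).
Step 2:
                   M          X          A          G
  I            1.592 2.2798e-04      3.277      2.493
  C        -0.004698   0.001566   0.003132   0.004698
  E            1.588   0.001794       3.28      2.498
  solve Keq expr → x = 0.001566; check Q = 0.07519
Then change container volume by factor 1.5 (V_new/V_old).
Step 3:
                   M          X          A          G
  I            1.058   0.001196      2.187      1.665
  C        -0.008022   0.002674   0.005348   0.008022
  E             1.05    0.00387      2.192      1.673
  solve Keq expr → x = 0.002674; check Q = 0.07519

Direction: forward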